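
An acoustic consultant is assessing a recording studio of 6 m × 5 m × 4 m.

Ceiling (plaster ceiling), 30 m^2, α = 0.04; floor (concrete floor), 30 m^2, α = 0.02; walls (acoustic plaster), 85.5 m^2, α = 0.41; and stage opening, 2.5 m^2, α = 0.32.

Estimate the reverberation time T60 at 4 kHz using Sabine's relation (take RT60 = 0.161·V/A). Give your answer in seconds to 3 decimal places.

0.513 seconds

A = Σ Sᵢαᵢ = 30·0.04 + 30·0.02 + 85.5·0.41 + 2.5·0.32 = 37.655 sabins.
Room volume: 120 m³.
Sabine: RT60 = 0.161 × 120 / 37.655 = 0.513 s.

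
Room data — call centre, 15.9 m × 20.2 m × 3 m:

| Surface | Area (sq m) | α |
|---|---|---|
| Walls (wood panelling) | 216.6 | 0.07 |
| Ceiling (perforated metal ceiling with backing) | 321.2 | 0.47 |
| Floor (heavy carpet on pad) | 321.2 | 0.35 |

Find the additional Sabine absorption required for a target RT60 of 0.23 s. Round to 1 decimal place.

395.9 sabins

A₁ = Σ Sᵢαᵢ = 216.6·0.07 + 321.2·0.47 + 321.2·0.35 = 278.546 sabins.
V = 963.54 m³. Required absorption A₂ = 0.161 × 963.54 / 0.23 = 674.478 sabins.
Additional absorption ΔA = 674.478 − 278.546 = 395.9 sabins.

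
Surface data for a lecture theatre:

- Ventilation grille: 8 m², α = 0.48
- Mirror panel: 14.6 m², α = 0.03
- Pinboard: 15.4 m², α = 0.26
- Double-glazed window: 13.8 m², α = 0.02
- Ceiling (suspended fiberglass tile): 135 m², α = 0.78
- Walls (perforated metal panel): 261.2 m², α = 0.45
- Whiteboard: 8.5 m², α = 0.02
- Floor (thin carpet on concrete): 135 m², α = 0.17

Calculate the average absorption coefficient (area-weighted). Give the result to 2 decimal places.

Total surface area S = 591.5 m².
A = 8·0.48 + 14.6·0.03 + 15.4·0.26 + 13.8·0.02 + 135·0.78 + 261.2·0.45 + 8.5·0.02 + 135·0.17 = 254.518 sabins.
ᾱ = A/S = 0.43.

0.43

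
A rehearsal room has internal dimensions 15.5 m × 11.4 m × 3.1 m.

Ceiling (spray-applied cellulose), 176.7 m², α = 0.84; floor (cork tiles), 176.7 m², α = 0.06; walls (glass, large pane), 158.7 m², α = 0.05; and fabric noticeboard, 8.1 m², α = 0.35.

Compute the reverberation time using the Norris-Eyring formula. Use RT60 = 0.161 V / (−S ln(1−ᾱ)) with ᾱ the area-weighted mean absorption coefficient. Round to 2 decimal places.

0.43 s

Total surface area S = 176.7 + 176.7 + 158.7 + 8.1 = 520.2 m².
Absorption A = 176.7×0.84 + 176.7×0.06 + 158.7×0.05 + 8.1×0.35 = 169.800 sabins.
Mean coefficient ᾱ = A/S = 0.3264.
Eyring denominator: −S ln(1−ᾱ) = 205.541.
V = 15.5 × 11.4 × 3.1 = 547.77 m³.
T = 0.161·V/[−S·ln(1−ᾱ)] = 0.161·547.77/205.541 = 0.43 s.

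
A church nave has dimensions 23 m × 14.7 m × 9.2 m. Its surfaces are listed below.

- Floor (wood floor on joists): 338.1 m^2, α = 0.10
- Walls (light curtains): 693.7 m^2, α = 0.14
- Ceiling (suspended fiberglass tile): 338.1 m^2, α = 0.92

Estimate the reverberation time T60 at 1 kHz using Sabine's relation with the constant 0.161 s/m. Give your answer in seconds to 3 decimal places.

Total absorption A = 338.1*0.10 + 693.7*0.14 + 338.1*0.92
  = 33.810 + 97.118 + 311.052 = 441.980 m^2 sabins.
V = 23·14.7·9.2 = 3110.52 m³.
RT60 = 0.161 · V / A = 0.161 × 3110.52 / 441.980 = 1.133 s.

1.133 sec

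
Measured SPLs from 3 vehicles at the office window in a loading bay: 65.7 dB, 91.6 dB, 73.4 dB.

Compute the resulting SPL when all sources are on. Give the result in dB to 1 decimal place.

91.7 dB

Converting to relative power and adding: 10^(65.7/10) + 10^(91.6/10) + 10^(73.4/10) = 1.471e+09.
Combined level = 10 log₁₀(1.471e+09) = 91.7 dB.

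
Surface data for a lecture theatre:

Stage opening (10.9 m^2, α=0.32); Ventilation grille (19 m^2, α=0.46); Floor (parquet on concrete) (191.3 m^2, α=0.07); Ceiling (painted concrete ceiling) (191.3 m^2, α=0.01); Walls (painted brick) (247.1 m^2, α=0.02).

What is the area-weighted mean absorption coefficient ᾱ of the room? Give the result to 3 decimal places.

0.049

S = Σ Sᵢ = 10.9 + 19 + 191.3 + 191.3 + 247.1 = 659.6 m^2.
A = 10.9·0.32 + 19·0.46 + 191.3·0.07 + 191.3·0.01 + 247.1·0.02 = 32.474 sabins.
ᾱ = A/S = 0.049.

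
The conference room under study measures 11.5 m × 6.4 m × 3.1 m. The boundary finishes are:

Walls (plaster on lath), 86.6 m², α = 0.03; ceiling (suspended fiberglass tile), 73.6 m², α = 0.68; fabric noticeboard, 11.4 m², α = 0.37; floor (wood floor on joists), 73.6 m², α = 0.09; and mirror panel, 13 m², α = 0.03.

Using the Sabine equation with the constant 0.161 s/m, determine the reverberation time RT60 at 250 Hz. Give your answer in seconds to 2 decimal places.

0.58 seconds

Summing Sᵢαᵢ: 2.598 + 50.048 + 4.218 + 6.624 + 0.390 → A = 63.878 sabins.
V = 11.5·6.4·3.1 = 228.16 m³.
T = 0.161 V/A = 0.161·228.16/63.878 = 0.58 s.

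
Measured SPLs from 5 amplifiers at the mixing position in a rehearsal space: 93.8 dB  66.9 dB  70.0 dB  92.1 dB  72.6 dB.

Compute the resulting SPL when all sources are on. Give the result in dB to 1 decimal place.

Converting to relative power and adding: 10^(93.8/10) + 10^(66.9/10) + 10^(70.0/10) + 10^(92.1/10) + 10^(72.6/10) = 4.054e+09.
Back to dB: 10·log₁₀ Σ = 96.1 dB.

96.1 dB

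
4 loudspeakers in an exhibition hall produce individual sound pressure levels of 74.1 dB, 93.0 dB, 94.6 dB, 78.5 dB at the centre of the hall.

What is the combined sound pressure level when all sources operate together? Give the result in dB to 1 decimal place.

Sum in the linear (power) domain: Σ 10^(Lᵢ/10) = 10^(74.1/10) + 10^(93.0/10) + 10^(94.6/10) + 10^(78.5/10) = 4.976e+09.
Back to dB: 10·log₁₀ Σ = 97.0 dB.

97.0 dB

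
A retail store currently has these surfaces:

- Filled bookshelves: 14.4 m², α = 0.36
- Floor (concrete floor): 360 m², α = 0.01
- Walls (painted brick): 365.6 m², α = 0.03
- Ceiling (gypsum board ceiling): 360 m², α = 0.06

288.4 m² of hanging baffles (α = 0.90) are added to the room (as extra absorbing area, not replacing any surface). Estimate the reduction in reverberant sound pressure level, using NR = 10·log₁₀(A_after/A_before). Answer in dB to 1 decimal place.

8.6 dB

Summing Sᵢαᵢ: 5.184 + 3.600 + 10.968 + 21.600 → A_before = 41.352 sabins.
Added absorption = 288.4 × 0.90 = 259.560 sabins.
A_after = 41.352 + 259.560 = 300.912 sabins.
Reduction = 10 log₁₀(A_after/A_before) = 10 log₁₀(7.2768) = 8.6 dB.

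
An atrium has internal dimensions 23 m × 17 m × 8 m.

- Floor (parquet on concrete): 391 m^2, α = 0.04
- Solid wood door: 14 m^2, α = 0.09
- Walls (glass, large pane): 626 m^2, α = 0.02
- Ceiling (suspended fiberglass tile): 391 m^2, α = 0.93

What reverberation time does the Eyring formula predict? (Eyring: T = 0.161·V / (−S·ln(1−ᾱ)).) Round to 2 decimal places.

S = Σ Sᵢ = 1422.0 m^2.
Absorption A = 391×0.04 + 14×0.09 + 626×0.02 + 391×0.93 = 393.050 sabins.
ᾱ = 393.050 / 1422.0 = 0.2764.
Eyring denominator: −S ln(1−ᾱ) = 460.040.
V = 23 × 17 × 8 = 3128 m³.
RT60 = 0.161 × 3128 / 460.040 = 1.09 s.

1.09 s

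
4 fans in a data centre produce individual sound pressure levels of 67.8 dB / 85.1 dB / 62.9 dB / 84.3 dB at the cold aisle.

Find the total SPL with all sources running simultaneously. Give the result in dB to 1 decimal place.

87.8 dB

Σ 10^(Lᵢ/10) = 6.007e+08.
L_total = 10·log₁₀(6.007e+08) = 87.8 dB.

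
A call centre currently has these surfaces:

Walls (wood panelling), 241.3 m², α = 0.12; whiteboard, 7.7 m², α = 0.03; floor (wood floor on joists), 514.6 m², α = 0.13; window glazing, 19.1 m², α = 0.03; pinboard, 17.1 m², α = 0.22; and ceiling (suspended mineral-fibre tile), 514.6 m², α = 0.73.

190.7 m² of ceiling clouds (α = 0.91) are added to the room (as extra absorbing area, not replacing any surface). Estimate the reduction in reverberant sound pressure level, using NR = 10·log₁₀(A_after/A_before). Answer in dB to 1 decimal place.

1.3 dB

Equivalent absorption area: A_before = 241.3*0.12 + 7.7*0.03 + 514.6*0.13 + 19.1*0.03 + 17.1*0.22 + 514.6*0.73 = 476.078 m².
Added absorption = 190.7 × 0.91 = 173.537 sabins.
New total A_after = 649.615 sabins.
NR = 10·log₁₀(649.615/476.078) = 1.3 dB.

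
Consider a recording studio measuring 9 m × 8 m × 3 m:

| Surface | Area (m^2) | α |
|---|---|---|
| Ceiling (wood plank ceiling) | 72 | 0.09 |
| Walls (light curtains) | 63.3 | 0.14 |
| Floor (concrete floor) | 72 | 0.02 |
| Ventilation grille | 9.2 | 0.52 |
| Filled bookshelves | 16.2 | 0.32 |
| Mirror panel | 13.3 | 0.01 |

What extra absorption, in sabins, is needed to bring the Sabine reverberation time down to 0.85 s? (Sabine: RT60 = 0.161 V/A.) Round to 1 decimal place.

Equivalent absorption area: A₁ = 72×0.09 + 63.3×0.14 + 72×0.02 + 9.2×0.52 + 16.2×0.32 + 13.3×0.01 = 26.883 m^2.
Target A₂ = 0.161·216/0.85 = 40.913 sabins (V = 216 m³).
ΔA = A₂ − A₁ = 40.913 − 26.883 = 14.0 sabins.

14.0 sabins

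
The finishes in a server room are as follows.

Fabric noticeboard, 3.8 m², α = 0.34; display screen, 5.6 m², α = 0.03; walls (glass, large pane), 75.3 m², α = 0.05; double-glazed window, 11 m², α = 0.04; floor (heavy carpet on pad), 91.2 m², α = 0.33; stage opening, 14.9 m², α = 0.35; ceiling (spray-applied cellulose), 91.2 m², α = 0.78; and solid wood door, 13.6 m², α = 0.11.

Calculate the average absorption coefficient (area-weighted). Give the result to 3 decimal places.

0.371

S = Σ Sᵢ = 3.8 + 5.6 + 75.3 + 11 + 91.2 + 14.9 + 91.2 + 13.6 = 306.6 m².
Weighted sum Σ Sα = 113.608.
ᾱ = A/S = 0.371.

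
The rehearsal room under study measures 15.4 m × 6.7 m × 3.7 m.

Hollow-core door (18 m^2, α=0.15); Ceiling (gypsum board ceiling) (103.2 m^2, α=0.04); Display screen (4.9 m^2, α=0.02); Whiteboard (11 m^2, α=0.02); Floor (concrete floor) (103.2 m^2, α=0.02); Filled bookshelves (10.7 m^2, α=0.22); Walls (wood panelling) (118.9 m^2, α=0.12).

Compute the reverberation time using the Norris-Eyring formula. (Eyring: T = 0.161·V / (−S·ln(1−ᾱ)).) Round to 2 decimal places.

Total surface area S = 18 + 103.2 + 4.9 + 11 + 103.2 + 10.7 + 118.9 = 369.9 m^2.
Absorption A = 18·0.15 + 103.2·0.04 + 4.9·0.02 + 11·0.02 + 103.2·0.02 + 10.7·0.22 + 118.9·0.12 = 25.832 sabins.
Mean coefficient ᾱ = A/S = 0.0698.
−S·ln(1−ᾱ) = −369.9 × ln(1 − 0.0698) = 26.764.
V = 15.4 × 6.7 × 3.7 = 381.766 m³.
RT60 = 0.161 × 381.766 / 26.764 = 2.30 s.

2.30 seconds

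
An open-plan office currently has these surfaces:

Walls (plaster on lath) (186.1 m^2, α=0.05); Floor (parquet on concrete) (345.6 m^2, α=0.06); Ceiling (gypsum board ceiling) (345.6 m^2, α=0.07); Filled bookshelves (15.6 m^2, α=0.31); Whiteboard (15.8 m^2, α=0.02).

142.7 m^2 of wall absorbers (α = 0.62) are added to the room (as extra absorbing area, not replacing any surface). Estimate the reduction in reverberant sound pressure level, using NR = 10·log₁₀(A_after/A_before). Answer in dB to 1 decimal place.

4.0 dB

Total absorption A_before = 186.1*0.05 + 345.6*0.06 + 345.6*0.07 + 15.6*0.31 + 15.8*0.02
  = 9.305 + 20.736 + 24.192 + 4.836 + 0.316 = 59.385 m^2 sabins.
Treatment contributes 142.7·0.62 = 88.474 sabins.
New total A_after = 147.859 sabins.
NR = 10·log₁₀(147.859/59.385) = 4.0 dB.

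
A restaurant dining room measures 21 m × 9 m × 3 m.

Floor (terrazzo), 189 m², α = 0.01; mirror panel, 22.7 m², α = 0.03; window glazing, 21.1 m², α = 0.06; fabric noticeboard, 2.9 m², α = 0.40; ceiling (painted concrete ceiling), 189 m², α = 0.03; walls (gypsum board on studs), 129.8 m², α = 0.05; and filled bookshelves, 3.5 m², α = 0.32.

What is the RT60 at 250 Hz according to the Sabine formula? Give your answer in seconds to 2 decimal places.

4.99 s

Summing Sᵢαᵢ: 1.890 + 0.681 + 1.266 + 1.160 + 5.670 + 6.490 + 1.120 → A = 18.277 sabins.
Room volume: 567 m³.
RT60 = 0.161 · V / A = 0.161 × 567 / 18.277 = 4.99 s.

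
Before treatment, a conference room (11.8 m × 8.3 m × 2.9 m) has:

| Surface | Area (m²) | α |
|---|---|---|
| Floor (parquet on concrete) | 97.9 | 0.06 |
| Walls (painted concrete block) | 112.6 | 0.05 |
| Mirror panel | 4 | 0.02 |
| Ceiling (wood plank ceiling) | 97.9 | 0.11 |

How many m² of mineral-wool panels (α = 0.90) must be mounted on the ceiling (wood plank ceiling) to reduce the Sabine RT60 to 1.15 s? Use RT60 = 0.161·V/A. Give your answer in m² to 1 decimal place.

22.0

Summing Sᵢαᵢ: 5.874 + 5.630 + 0.080 + 10.769 → A₁ = 22.353 sabins.
V = 284.026 m³. Target absorption A₂ = 0.161 × 284.026 / 1.15 = 39.764 sabins.
ΔA needed = 39.764 − 22.353 = 17.411 sabins.
Net gain per m²: Δα = 0.90 − 0.11 = 0.79.
Area = ΔA/Δα = 17.411/0.79 = 22.0 m².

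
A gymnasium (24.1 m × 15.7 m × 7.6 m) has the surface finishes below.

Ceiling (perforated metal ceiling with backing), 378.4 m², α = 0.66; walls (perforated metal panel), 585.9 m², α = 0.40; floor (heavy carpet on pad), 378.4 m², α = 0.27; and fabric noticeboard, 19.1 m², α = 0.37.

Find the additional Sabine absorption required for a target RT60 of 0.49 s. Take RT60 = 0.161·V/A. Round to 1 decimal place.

Equivalent absorption area: A₁ = 378.4*0.66 + 585.9*0.40 + 378.4*0.27 + 19.1*0.37 = 593.339 m².
For T = 0.49 s, need A₂ = 0.161·V/T = 0.161·2875.612/0.49 = 944.844 sabins.
ΔA = A₂ − A₁ = 944.844 − 593.339 = 351.5 sabins.

351.5 sabins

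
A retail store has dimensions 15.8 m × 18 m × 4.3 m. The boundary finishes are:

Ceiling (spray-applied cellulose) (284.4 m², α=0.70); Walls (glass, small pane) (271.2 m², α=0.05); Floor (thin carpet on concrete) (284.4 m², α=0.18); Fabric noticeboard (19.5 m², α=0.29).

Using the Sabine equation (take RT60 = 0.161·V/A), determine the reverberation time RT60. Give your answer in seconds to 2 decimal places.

0.73 sec

A = Σ Sᵢαᵢ = 284.4×0.70 + 271.2×0.05 + 284.4×0.18 + 19.5×0.29 = 269.487 sabins.
Volume V = 15.8 × 18 × 4.3 = 1222.92 m³.
T = 0.161 V/A = 0.161·1222.92/269.487 = 0.73 s.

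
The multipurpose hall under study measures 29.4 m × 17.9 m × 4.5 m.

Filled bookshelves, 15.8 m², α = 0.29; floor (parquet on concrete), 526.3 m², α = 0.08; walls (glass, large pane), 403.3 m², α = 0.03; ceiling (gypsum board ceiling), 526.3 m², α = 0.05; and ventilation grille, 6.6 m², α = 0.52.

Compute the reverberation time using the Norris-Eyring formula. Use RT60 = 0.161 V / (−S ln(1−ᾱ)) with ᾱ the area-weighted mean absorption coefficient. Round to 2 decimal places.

Total surface area S = 15.8 + 526.3 + 403.3 + 526.3 + 6.6 = 1478.3 m².
Absorption A = 15.8·0.29 + 526.3·0.08 + 403.3·0.03 + 526.3·0.05 + 6.6·0.52 = 88.532 sabins.
ᾱ = 88.532 / 1478.3 = 0.0599.
−S·ln(1−ᾱ) = −1478.3 × ln(1 − 0.0599) = 91.313.
V = 29.4 × 17.9 × 4.5 = 2368.17 m³.
T = 0.161·V/[−S·ln(1−ᾱ)] = 0.161·2368.17/91.313 = 4.18 s.

4.18 sec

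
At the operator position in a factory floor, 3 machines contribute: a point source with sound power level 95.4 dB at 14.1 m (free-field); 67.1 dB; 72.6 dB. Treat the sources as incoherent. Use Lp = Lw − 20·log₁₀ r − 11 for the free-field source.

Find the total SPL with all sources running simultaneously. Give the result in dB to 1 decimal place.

73.9 dB

Source at 14.1 m: Lp = 95.4 − 20·log₁₀(14.1) − 11 = 61.4 dB.
Σ 10^(Lᵢ/10) = 2.471e+07.
Back to dB: 10·log₁₀ Σ = 73.9 dB.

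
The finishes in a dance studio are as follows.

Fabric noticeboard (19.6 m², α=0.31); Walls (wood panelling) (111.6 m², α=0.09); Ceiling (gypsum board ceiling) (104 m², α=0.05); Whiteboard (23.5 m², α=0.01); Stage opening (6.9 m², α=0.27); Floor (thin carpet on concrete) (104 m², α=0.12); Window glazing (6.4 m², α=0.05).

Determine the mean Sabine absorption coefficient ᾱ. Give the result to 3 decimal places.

0.096

S = Σ Sᵢ = 19.6 + 111.6 + 104 + 23.5 + 6.9 + 104 + 6.4 = 376.0 m².
A = 19.6·0.31 + 111.6·0.09 + 104·0.05 + 23.5·0.01 + 6.9·0.27 + 104·0.12 + 6.4·0.05 = 36.218 sabins.
ᾱ = 36.218 / 376.0 = 0.096.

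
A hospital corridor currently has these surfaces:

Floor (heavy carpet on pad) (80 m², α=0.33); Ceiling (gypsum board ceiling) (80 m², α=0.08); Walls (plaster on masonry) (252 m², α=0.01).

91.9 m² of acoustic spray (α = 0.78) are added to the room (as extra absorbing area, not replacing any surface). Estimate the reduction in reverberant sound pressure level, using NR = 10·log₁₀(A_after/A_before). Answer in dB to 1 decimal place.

4.8 dB

A_before = Σ Sᵢαᵢ = 80×0.33 + 80×0.08 + 252×0.01 = 35.320 sabins.
Treatment contributes 91.9·0.78 = 71.682 sabins.
A_after = 35.320 + 71.682 = 107.002 sabins.
NR = 10·log₁₀(107.002/35.320) = 4.8 dB.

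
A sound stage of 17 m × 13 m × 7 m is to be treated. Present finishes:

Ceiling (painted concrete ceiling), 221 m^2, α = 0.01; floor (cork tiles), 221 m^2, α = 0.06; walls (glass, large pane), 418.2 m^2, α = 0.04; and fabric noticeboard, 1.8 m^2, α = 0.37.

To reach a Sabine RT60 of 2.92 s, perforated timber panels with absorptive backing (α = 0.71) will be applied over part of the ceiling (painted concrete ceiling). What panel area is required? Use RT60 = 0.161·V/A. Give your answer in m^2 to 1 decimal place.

Equivalent absorption area: A₁ = 221*0.01 + 221*0.06 + 418.2*0.04 + 1.8*0.37 = 32.864 m^2.
V = 1547 m³. Target absorption A₂ = 0.161 × 1547 / 2.92 = 85.297 sabins.
ΔA needed = 85.297 − 32.864 = 52.433 sabins.
Net gain per m^2: Δα = 0.71 − 0.01 = 0.70.
Panel area = 52.433 / 0.70 = 74.9 m^2.

74.9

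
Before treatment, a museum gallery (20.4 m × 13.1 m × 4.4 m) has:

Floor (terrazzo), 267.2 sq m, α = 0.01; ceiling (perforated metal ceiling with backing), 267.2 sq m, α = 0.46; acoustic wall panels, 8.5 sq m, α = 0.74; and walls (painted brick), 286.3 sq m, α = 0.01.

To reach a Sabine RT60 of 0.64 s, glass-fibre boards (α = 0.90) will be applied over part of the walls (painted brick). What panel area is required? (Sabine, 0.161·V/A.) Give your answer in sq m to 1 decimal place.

181.0

A₁ = Σ Sᵢαᵢ = 267.2*0.01 + 267.2*0.46 + 8.5*0.74 + 286.3*0.01 = 134.737 sabins.
Required A₂ = 0.161·1175.856/0.64 = 295.801 sabins.
ΔA needed = 295.801 − 134.737 = 161.064 sabins.
Net gain per sq m: Δα = 0.90 − 0.01 = 0.89.
Area = ΔA/Δα = 161.064/0.89 = 181.0 sq m.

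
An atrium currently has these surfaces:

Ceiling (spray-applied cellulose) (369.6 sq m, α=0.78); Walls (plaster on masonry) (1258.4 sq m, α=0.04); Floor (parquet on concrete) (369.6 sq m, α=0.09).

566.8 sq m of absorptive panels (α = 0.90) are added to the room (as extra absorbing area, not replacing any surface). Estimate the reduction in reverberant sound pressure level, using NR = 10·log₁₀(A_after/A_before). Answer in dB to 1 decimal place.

Equivalent absorption area: A_before = 369.6*0.78 + 1258.4*0.04 + 369.6*0.09 = 371.888 sq m.
Treatment contributes 566.8·0.90 = 510.120 sabins.
New total A_after = 882.008 sabins.
Reduction = 10 log₁₀(A_after/A_before) = 10 log₁₀(2.3717) = 3.8 dB.

3.8 dB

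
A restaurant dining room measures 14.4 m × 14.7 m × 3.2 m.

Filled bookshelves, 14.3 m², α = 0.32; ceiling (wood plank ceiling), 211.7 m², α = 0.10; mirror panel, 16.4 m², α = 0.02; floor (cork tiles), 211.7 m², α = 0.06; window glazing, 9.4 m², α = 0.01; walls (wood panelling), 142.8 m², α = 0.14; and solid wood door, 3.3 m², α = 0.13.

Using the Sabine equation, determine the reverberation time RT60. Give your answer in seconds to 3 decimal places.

1.839 s

Summing Sᵢαᵢ: 4.576 + 21.170 + 0.328 + 12.702 + 0.094 + 19.992 + 0.429 → A = 59.291 sabins.
Volume V = 14.4 × 14.7 × 3.2 = 677.376 m³.
T = 0.161 V/A = 0.161·677.376/59.291 = 1.839 s.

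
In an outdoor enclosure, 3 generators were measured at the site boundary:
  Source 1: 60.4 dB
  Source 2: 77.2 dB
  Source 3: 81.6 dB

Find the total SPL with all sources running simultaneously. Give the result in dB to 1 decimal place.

83.0 dB

Converting to relative power and adding: 10^(60.4/10) + 10^(77.2/10) + 10^(81.6/10) = 1.981e+08.
L_total = 10·log₁₀(1.981e+08) = 83.0 dB.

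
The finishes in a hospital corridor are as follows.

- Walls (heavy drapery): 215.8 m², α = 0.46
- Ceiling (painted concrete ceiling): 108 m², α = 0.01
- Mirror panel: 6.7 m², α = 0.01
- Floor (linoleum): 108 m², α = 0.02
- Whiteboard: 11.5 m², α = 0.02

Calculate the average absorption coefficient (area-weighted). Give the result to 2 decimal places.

S = Σ Sᵢ = 215.8 + 108 + 6.7 + 108 + 11.5 = 450.0 m².
Weighted sum Σ Sα = 102.805.
ᾱ = 102.805 / 450.0 = 0.23.

0.23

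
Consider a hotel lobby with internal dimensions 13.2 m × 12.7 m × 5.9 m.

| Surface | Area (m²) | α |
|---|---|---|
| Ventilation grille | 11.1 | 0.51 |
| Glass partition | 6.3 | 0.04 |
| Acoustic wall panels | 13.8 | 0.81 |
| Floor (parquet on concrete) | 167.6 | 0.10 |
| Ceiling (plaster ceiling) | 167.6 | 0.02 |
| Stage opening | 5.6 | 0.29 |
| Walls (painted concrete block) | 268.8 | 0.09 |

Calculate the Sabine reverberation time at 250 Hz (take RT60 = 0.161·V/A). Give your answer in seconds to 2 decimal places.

Summing Sᵢαᵢ: 5.661 + 0.252 + 11.178 + 16.760 + 3.352 + 1.624 + 24.192 → A = 63.019 sabins.
Room volume: 989.076 m³.
RT60 = 0.161 · V / A = 0.161 × 989.076 / 63.019 = 2.53 s.

2.53 sec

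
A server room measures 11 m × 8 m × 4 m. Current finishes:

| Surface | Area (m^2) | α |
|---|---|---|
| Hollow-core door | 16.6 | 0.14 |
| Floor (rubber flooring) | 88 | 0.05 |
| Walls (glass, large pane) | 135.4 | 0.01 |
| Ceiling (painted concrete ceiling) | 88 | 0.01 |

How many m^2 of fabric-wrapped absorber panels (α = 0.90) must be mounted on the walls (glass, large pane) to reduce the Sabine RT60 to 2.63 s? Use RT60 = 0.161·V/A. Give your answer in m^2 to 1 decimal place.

14.1

Summing Sᵢαᵢ: 2.324 + 4.400 + 1.354 + 0.880 → A₁ = 8.958 sabins.
V = 352 m³. Target absorption A₂ = 0.161 × 352 / 2.63 = 21.548 sabins.
ΔA needed = 21.548 − 8.958 = 12.590 sabins.
Each m^2 of panel replacing the walls (glass, large pane) adds (0.90 − 0.01) = 0.89 sabins.
Panel area = 12.590 / 0.89 = 14.1 m^2.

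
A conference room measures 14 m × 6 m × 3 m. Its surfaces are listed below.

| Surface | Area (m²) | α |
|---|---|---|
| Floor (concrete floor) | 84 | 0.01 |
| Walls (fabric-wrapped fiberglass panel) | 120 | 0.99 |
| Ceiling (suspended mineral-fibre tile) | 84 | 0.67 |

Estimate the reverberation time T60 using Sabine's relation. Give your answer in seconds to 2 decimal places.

Summing Sᵢαᵢ: 0.840 + 118.800 + 56.280 → A = 175.920 sabins.
V = 14·6·3 = 252 m³.
Sabine: RT60 = 0.161 × 252 / 175.920 = 0.23 s.

0.23 s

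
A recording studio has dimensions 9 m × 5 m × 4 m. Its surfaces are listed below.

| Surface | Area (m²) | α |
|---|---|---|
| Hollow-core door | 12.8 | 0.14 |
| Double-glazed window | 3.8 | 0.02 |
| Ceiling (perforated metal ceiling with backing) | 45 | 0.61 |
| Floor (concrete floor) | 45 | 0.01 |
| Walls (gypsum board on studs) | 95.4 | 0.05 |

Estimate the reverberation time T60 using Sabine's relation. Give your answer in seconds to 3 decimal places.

0.839 s

Summing Sᵢαᵢ: 1.792 + 0.076 + 27.450 + 0.450 + 4.770 → A = 34.538 sabins.
Volume V = 9 × 5 × 4 = 180 m³.
T = 0.161 V/A = 0.161·180/34.538 = 0.839 s.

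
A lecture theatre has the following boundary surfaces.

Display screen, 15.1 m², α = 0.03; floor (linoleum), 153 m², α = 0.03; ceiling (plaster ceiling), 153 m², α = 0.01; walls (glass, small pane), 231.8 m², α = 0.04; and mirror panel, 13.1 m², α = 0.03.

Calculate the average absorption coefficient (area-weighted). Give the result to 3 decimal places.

S = Σ Sᵢ = 15.1 + 153 + 153 + 231.8 + 13.1 = 566.0 m².
A = 15.1·0.03 + 153·0.03 + 153·0.01 + 231.8·0.04 + 13.1·0.03 = 16.238 sabins.
ᾱ = 16.238 / 566.0 = 0.029.

0.029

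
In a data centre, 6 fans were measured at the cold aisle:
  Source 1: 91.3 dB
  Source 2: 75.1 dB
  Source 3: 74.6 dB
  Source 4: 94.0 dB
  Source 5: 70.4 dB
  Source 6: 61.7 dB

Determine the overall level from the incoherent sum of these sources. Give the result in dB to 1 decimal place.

Sum in the linear (power) domain: Σ 10^(Lᵢ/10) = 10^(91.3/10) + 10^(75.1/10) + 10^(74.6/10) + 10^(94.0/10) + 10^(70.4/10) + 10^(61.7/10) = 3.934e+09.
Back to dB: 10·log₁₀ Σ = 95.9 dB.

95.9 dB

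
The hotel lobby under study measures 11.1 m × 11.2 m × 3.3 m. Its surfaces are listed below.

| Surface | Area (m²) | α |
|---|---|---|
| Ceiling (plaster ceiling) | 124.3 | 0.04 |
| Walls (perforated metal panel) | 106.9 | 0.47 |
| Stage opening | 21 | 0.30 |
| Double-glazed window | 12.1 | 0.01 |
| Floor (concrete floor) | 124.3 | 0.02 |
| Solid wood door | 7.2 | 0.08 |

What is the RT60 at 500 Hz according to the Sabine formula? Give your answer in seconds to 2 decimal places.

Total absorption A = 124.3·0.04 + 106.9·0.47 + 21·0.30 + 12.1·0.01 + 124.3·0.02 + 7.2·0.08
  = 4.972 + 50.243 + 6.300 + 0.121 + 2.486 + 0.576 = 64.698 m² sabins.
Room volume: 410.256 m³.
RT60 = 0.161 · V / A = 0.161 × 410.256 / 64.698 = 1.02 s.

1.02 s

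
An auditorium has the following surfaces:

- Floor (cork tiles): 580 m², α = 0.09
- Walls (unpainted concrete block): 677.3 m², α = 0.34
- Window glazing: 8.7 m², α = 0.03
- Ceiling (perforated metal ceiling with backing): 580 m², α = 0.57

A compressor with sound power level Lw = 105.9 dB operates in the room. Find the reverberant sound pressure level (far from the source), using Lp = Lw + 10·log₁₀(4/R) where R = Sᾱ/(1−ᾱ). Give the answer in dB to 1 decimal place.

Σ(Sᵢαᵢ) = 580·0.09 + 677.3·0.34 + 8.7·0.03 + 580·0.57 = 613.343; total area S = 1846.0 m².
ᾱ = 0.3323, so room constant R = A/(1−ᾱ) = 918.591 m².
Lp = Lw + 10 log₁₀(4/R) = 105.9 -23.61 = 82.3 dB.

82.3 dB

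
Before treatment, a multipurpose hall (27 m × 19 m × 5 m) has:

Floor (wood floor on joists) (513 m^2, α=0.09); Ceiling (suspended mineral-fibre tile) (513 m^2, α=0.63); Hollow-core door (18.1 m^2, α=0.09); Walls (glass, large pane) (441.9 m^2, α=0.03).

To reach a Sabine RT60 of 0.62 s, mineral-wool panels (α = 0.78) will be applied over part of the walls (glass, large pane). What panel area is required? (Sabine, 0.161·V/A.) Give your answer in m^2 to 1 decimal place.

375.8

Total absorption A₁ = 513*0.09 + 513*0.63 + 18.1*0.09 + 441.9*0.03
  = 46.170 + 323.190 + 1.629 + 13.257 = 384.246 m^2 sabins.
V = 2565 m³. Target absorption A₂ = 0.161 × 2565 / 0.62 = 666.073 sabins.
Absorption to add: 666.073 − 384.246 = 281.827 sabins.
Net gain per m^2: Δα = 0.78 − 0.03 = 0.75.
Panel area = 281.827 / 0.75 = 375.8 m^2.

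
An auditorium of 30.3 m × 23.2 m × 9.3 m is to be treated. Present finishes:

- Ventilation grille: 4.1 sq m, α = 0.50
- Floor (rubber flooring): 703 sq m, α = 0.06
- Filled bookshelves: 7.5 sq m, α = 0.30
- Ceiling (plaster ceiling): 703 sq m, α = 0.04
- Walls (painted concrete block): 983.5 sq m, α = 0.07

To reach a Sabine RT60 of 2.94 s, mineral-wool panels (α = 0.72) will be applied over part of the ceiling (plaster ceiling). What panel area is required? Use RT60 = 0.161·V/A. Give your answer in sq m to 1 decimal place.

315.5

Total absorption A₁ = 4.1·0.50 + 703·0.06 + 7.5·0.30 + 703·0.04 + 983.5·0.07
  = 2.050 + 42.180 + 2.250 + 28.120 + 68.845 = 143.445 sq m sabins.
V = 6537.528 m³. Target absorption A₂ = 0.161 × 6537.528 / 2.94 = 358.007 sabins.
Absorption to add: 358.007 − 143.445 = 214.562 sabins.
Each sq m of panel replacing the ceiling (plaster ceiling) adds (0.72 − 0.04) = 0.68 sabins.
Area = ΔA/Δα = 214.562/0.68 = 315.5 sq m.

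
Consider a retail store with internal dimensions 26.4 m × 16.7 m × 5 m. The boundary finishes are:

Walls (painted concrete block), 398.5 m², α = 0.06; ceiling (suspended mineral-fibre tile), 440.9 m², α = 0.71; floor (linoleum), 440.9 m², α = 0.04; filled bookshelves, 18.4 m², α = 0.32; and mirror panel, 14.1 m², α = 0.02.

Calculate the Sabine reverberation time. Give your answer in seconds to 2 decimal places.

0.98 seconds

Total absorption A = 398.5×0.06 + 440.9×0.71 + 440.9×0.04 + 18.4×0.32 + 14.1×0.02
  = 23.910 + 313.039 + 17.636 + 5.888 + 0.282 = 360.755 m² sabins.
Room volume: 2204.4 m³.
RT60 = 0.161 · V / A = 0.161 × 2204.4 / 360.755 = 0.98 s.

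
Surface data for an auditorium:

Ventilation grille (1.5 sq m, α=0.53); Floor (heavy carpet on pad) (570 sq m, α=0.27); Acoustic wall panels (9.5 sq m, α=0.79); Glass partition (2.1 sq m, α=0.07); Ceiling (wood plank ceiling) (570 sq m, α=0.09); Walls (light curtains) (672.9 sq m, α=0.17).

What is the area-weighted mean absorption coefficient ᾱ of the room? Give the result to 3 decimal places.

0.180

Total surface area S = 1826.0 sq m.
A = 1.5*0.53 + 570*0.27 + 9.5*0.79 + 2.1*0.07 + 570*0.09 + 672.9*0.17 = 328.040 sabins.
ᾱ = A/S = 0.180.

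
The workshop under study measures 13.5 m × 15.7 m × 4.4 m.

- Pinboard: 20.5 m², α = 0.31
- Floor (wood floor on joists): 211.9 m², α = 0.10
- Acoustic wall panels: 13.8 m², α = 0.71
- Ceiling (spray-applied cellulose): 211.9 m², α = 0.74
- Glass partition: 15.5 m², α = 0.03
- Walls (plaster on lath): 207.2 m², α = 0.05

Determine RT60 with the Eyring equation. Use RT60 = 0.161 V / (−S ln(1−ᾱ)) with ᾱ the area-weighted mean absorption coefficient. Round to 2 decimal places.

0.62 sec

S = Σ Sᵢ = 680.8 m².
Absorption A = 20.5·0.31 + 211.9·0.10 + 13.8·0.71 + 211.9·0.74 + 15.5·0.03 + 207.2·0.05 = 204.974 sabins.
ᾱ = 204.974 / 680.8 = 0.3011.
−S·ln(1−ᾱ) = −680.8 × ln(1 − 0.3011) = 243.895.
V = 13.5 × 15.7 × 4.4 = 932.58 m³.
RT60 = 0.161 × 932.58 / 243.895 = 0.62 s.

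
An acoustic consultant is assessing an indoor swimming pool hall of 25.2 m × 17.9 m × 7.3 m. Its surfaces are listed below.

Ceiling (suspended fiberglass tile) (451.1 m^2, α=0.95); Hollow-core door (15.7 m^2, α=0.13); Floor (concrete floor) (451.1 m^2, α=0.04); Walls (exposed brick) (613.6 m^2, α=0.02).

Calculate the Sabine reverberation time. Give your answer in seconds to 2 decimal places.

Equivalent absorption area: A = 451.1*0.95 + 15.7*0.13 + 451.1*0.04 + 613.6*0.02 = 460.902 m^2.
Room volume: 3292.884 m³.
Sabine: RT60 = 0.161 × 3292.884 / 460.902 = 1.15 s.

1.15 s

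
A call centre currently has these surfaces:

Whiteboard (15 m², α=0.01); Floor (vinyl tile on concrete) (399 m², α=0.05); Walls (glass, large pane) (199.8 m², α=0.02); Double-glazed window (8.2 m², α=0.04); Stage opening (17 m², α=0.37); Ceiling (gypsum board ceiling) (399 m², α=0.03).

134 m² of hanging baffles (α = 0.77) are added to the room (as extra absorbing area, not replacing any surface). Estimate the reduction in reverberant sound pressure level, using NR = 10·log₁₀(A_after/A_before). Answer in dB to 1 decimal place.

5.3 dB

Total absorption A_before = 15*0.01 + 399*0.05 + 199.8*0.02 + 8.2*0.04 + 17*0.37 + 399*0.03
  = 0.150 + 19.950 + 3.996 + 0.328 + 6.290 + 11.970 = 42.684 m² sabins.
Added absorption = 134 × 0.77 = 103.180 sabins.
A_after = 42.684 + 103.180 = 145.864 sabins.
NR = 10·log₁₀(145.864/42.684) = 5.3 dB.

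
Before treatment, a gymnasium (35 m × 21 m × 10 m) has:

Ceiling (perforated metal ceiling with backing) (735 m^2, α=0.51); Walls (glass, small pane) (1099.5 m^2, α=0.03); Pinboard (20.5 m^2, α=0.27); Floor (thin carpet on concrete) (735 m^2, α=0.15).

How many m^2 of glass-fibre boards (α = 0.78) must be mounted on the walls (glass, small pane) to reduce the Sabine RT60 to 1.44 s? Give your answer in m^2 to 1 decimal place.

397.5

Equivalent absorption area: A₁ = 735·0.51 + 1099.5·0.03 + 20.5·0.27 + 735·0.15 = 523.620 m^2.
V = 7350 m³. Target absorption A₂ = 0.161 × 7350 / 1.44 = 821.771 sabins.
ΔA needed = 821.771 − 523.620 = 298.151 sabins.
Each m^2 of panel replacing the walls (glass, small pane) adds (0.78 − 0.03) = 0.75 sabins.
Panel area = 298.151 / 0.75 = 397.5 m^2.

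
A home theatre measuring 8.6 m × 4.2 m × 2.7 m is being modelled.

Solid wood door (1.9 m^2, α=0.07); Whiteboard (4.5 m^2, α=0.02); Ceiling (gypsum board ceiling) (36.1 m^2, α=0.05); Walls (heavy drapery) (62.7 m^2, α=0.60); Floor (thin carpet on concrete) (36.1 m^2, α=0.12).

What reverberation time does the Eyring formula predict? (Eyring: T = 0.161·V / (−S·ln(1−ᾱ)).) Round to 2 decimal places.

0.30 sec

S = Σ Sᵢ = 141.3 m^2.
Absorption A = 1.9×0.07 + 4.5×0.02 + 36.1×0.05 + 62.7×0.60 + 36.1×0.12 = 43.980 sabins.
Mean coefficient ᾱ = A/S = 0.3113.
Eyring denominator: −S ln(1−ᾱ) = 52.698.
V = 8.6 × 4.2 × 2.7 = 97.524 m³.
RT60 = 0.161 × 97.524 / 52.698 = 0.30 s.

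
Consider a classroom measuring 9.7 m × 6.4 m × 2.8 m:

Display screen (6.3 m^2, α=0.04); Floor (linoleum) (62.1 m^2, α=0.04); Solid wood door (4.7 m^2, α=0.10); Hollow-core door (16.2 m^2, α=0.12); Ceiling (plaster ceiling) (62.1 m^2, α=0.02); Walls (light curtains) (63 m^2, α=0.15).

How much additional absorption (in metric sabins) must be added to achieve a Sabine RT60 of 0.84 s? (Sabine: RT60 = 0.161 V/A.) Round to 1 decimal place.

A₁ = Σ Sᵢαᵢ = 6.3*0.04 + 62.1*0.04 + 4.7*0.10 + 16.2*0.12 + 62.1*0.02 + 63*0.15 = 15.842 sabins.
For T = 0.84 s, need A₂ = 0.161·V/T = 0.161·173.824/0.84 = 33.316 sabins.
Additional absorption ΔA = 33.316 − 15.842 = 17.5 sabins.

17.5 sabins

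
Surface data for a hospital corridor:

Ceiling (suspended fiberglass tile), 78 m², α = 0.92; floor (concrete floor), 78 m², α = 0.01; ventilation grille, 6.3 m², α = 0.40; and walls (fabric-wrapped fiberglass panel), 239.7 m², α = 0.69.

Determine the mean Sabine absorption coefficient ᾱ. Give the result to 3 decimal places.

0.598

S = Σ Sᵢ = 78 + 78 + 6.3 + 239.7 = 402.0 m².
Σ(Sᵢαᵢ) = 78*0.92 + 78*0.01 + 6.3*0.40 + 239.7*0.69 = 240.453.
ᾱ = 240.453 / 402.0 = 0.598.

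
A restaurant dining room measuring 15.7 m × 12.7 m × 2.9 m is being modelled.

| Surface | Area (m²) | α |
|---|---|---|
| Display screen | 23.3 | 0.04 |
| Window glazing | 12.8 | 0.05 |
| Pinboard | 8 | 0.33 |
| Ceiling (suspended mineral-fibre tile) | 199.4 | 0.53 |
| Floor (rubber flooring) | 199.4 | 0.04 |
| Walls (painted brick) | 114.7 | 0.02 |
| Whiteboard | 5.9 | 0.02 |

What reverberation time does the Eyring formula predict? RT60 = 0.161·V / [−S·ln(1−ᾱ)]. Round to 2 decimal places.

0.69 seconds

Total surface area S = 23.3 + 12.8 + 8 + 199.4 + 199.4 + 114.7 + 5.9 = 563.5 m².
Absorption A = 23.3·0.04 + 12.8·0.05 + 8·0.33 + 199.4·0.53 + 199.4·0.04 + 114.7·0.02 + 5.9·0.02 = 120.282 sabins.
Mean coefficient ᾱ = A/S = 0.2135.
Eyring denominator: −S ln(1−ᾱ) = 135.332.
V = 15.7 × 12.7 × 2.9 = 578.231 m³.
RT60 = 0.161 × 578.231 / 135.332 = 0.69 s.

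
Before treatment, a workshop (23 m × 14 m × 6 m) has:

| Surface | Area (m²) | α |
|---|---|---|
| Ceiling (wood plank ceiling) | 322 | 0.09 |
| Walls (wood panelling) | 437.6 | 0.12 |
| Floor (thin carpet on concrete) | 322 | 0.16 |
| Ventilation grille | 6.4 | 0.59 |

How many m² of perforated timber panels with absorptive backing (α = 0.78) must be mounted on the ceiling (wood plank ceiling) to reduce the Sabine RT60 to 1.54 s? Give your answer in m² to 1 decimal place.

94.5

A₁ = Σ Sᵢαᵢ = 322·0.09 + 437.6·0.12 + 322·0.16 + 6.4·0.59 = 136.788 sabins.
V = 1932 m³. Target absorption A₂ = 0.161 × 1932 / 1.54 = 201.982 sabins.
ΔA needed = 201.982 − 136.788 = 65.194 sabins.
Each m² of panel replacing the ceiling (wood plank ceiling) adds (0.78 − 0.09) = 0.69 sabins.
Panel area = 65.194 / 0.69 = 94.5 m².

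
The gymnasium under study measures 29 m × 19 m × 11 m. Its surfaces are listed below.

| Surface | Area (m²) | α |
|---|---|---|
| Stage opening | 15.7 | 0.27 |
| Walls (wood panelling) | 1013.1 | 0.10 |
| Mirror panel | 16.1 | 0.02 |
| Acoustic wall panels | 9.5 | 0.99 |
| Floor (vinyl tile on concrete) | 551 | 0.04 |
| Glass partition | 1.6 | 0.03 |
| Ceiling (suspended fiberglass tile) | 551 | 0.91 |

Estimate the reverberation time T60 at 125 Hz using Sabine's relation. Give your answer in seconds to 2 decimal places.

1.53 sec

Total absorption A = 15.7·0.27 + 1013.1·0.10 + 16.1·0.02 + 9.5·0.99 + 551·0.04 + 1.6·0.03 + 551·0.91
  = 4.239 + 101.310 + 0.322 + 9.405 + 22.040 + 0.048 + 501.410 = 638.774 m² sabins.
Room volume: 6061 m³.
T = 0.161 V/A = 0.161·6061/638.774 = 1.53 s.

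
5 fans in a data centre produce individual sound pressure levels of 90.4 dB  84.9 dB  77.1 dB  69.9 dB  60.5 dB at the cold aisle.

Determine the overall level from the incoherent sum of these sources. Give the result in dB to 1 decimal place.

91.7 dB

Sum in the linear (power) domain: Σ 10^(Lᵢ/10) = 10^(90.4/10) + 10^(84.9/10) + 10^(77.1/10) + 10^(69.9/10) + 10^(60.5/10) = 1.468e+09.
L_total = 10·log₁₀(1.468e+09) = 91.7 dB.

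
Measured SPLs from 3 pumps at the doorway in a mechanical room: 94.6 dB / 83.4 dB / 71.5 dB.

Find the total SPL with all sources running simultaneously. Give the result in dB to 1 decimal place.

Σ 10^(Lᵢ/10) = 3.117e+09.
Back to dB: 10·log₁₀ Σ = 94.9 dB.

94.9 dB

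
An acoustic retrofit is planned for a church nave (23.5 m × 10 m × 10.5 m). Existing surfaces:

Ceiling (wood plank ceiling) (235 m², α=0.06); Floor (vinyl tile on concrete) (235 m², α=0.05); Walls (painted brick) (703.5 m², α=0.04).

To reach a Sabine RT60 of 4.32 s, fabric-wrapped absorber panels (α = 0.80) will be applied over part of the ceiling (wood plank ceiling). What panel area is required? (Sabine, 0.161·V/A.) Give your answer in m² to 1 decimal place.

51.3

A₁ = Σ Sᵢαᵢ = 235*0.06 + 235*0.05 + 703.5*0.04 = 53.990 sabins.
Required A₂ = 0.161·2467.5/4.32 = 91.960 sabins.
Absorption to add: 91.960 − 53.990 = 37.970 sabins.
Each m² of panel replacing the ceiling (wood plank ceiling) adds (0.80 − 0.06) = 0.74 sabins.
Panel area = 37.970 / 0.74 = 51.3 m².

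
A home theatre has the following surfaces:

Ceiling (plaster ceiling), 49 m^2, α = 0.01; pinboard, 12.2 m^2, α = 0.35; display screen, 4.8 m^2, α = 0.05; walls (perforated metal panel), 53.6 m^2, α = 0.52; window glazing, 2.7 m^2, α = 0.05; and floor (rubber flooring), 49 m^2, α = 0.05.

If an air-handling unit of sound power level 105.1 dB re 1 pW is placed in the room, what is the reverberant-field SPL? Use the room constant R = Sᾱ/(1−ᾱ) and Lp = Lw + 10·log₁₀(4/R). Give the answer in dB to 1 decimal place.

Σ(Sᵢαᵢ) = 49·0.01 + 12.2·0.35 + 4.8·0.05 + 53.6·0.52 + 2.7·0.05 + 49·0.05 = 35.457; total area S = 171.3 m^2.
ᾱ = 0.2070, so room constant R = A/(1−ᾱ) = 44.712 m^2.
Lp = 105.1 + 10·log₁₀(4/44.712) = 105.1 + (-10.48) = 94.6 dB.

94.6 dB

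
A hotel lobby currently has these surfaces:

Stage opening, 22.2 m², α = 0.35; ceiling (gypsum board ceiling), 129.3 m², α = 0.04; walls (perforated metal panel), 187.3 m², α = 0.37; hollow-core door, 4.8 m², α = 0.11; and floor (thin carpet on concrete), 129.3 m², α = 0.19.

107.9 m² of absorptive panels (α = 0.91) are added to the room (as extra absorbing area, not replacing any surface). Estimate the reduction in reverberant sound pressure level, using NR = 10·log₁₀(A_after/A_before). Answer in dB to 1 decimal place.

2.8 dB

Summing Sᵢαᵢ: 7.770 + 5.172 + 69.301 + 0.528 + 24.567 → A_before = 107.338 sabins.
Treatment contributes 107.9·0.91 = 98.189 sabins.
New total A_after = 205.527 sabins.
Reduction = 10 log₁₀(A_after/A_before) = 10 log₁₀(1.9148) = 2.8 dB.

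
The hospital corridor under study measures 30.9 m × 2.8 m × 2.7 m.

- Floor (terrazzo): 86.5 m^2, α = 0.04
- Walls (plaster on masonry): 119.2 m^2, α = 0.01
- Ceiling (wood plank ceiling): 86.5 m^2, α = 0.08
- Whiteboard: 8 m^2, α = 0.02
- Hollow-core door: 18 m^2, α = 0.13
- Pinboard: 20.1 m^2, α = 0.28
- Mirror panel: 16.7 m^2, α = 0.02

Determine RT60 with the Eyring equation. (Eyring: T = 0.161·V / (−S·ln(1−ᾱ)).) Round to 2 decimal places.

S = Σ Sᵢ = 355.0 m^2.
Absorption A = 86.5·0.04 + 119.2·0.01 + 86.5·0.08 + 8·0.02 + 18·0.13 + 20.1·0.28 + 16.7·0.02 = 20.034 sabins.
Mean coefficient ᾱ = A/S = 0.0564.
−S·ln(1−ᾱ) = −355.0 × ln(1 − 0.0564) = 20.609.
V = 30.9 × 2.8 × 2.7 = 233.604 m³.
RT60 = 0.161 × 233.604 / 20.609 = 1.82 s.

1.82 s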